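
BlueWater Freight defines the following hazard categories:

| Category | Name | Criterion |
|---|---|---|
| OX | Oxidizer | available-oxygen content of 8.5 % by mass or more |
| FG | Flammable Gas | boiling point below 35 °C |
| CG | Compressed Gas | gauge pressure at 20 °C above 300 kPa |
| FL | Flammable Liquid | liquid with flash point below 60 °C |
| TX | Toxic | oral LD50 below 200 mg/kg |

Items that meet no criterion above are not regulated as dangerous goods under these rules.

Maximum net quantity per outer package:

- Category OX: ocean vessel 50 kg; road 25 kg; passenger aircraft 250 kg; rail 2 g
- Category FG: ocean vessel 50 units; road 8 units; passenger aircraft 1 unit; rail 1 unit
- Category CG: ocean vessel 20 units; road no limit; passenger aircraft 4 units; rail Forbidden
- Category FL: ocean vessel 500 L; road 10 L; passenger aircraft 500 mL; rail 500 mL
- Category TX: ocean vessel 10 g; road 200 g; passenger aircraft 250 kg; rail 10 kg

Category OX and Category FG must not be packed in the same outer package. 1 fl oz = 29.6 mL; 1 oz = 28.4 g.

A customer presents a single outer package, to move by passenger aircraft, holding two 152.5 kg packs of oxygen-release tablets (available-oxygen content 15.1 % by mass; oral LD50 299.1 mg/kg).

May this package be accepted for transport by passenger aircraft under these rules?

No

With available-oxygen content 15.1 % by mass (≥ 8.5 % by mass), the oxygen-release tablets fall in Category OX.
Category OX quantity: two 152.5 kg packs = 305 kg.
305 kg > 250 kg (passenger aircraft limit, Category OX) — over the limit.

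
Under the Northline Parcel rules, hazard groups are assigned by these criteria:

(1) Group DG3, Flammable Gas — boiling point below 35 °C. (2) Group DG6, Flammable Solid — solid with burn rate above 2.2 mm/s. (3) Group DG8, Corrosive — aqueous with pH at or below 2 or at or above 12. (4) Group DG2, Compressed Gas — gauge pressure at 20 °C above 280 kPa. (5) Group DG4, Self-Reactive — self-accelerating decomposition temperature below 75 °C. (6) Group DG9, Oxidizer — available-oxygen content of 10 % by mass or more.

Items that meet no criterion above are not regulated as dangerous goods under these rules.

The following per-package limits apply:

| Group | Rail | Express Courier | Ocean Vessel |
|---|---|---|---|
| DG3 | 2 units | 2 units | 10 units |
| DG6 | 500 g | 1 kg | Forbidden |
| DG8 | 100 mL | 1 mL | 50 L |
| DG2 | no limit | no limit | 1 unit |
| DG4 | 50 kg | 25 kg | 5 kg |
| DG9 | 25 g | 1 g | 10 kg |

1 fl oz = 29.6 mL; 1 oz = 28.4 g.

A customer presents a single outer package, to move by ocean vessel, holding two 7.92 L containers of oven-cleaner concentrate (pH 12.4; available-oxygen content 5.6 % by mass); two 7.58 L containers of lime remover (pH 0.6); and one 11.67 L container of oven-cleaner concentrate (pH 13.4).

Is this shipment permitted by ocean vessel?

Yes

With pH 12.4 (≥ 12), the oven-cleaner concentrate falls in Group DG8.
Lime remover: pH 0.6 ≤ 2 → Group DG8 (Corrosive).
Oven-cleaner concentrate: pH 13.4 ≥ 12 → Group DG8 (Corrosive).
Group DG8 net quantity: (two 7.92 L containers = 15.84 L) + (two 7.58 L containers = 15.16 L) + 11.67 L = 42.67 L.
42.67 L is within the ocean vessel limit of 50 L for Group DG8.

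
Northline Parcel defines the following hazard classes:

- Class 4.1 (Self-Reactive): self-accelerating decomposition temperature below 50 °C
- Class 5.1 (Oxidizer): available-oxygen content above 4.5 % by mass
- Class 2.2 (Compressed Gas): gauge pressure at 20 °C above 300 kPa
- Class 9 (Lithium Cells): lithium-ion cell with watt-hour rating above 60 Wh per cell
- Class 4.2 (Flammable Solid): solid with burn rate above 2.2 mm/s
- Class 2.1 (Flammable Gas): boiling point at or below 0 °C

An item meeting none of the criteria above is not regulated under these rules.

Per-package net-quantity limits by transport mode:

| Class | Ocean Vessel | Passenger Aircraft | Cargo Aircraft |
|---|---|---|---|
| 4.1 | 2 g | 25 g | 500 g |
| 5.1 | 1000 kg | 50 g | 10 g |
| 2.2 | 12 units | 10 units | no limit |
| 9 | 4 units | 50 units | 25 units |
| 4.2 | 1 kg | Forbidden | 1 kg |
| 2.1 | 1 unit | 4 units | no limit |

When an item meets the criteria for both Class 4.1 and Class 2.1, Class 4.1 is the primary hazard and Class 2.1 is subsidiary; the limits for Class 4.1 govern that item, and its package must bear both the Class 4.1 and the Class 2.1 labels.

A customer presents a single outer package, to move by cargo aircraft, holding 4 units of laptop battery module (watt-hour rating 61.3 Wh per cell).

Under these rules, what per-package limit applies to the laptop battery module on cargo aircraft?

25 units

The laptop battery module has watt-hour rating 61.3 Wh per cell, which is > 60 Wh per cell, so it is Class 9 (Lithium Cells).
The cargo aircraft limit for Class 9 is 25 units.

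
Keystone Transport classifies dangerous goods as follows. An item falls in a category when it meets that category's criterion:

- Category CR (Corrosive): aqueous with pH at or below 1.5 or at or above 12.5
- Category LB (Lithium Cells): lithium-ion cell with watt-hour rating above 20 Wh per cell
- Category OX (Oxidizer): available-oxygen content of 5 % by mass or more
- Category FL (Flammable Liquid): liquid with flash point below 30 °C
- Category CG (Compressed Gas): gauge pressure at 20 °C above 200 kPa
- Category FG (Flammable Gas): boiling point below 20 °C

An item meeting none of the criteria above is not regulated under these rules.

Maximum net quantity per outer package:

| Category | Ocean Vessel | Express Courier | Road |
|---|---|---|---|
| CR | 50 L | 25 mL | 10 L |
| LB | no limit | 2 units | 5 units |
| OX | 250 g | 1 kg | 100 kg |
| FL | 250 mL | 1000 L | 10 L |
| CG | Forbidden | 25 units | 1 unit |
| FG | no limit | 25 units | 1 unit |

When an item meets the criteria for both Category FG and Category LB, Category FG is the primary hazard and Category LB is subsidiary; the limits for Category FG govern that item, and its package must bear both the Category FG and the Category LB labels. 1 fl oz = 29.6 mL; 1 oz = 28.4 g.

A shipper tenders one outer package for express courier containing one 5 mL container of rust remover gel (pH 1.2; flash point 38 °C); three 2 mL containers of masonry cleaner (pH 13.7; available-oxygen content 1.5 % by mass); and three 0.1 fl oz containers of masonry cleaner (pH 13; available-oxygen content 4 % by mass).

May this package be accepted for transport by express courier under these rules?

The rust remover gel has pH 1.2, which is ≤ 1.5, so it is Category CR (Corrosive).
Masonry cleaner: pH 13.7 ≥ 12.5 → Category CR (Corrosive).
The masonry cleaner has pH 13, which is ≥ 12.5, so it is Category CR (Corrosive).
Total Category CR: 5 mL + (three 2 mL containers = 6 mL) + (three 0.1 fl oz containers = 8.88 mL) = 19.88 mL.
That is within the Category CR express courier limit of 25 mL.

Yes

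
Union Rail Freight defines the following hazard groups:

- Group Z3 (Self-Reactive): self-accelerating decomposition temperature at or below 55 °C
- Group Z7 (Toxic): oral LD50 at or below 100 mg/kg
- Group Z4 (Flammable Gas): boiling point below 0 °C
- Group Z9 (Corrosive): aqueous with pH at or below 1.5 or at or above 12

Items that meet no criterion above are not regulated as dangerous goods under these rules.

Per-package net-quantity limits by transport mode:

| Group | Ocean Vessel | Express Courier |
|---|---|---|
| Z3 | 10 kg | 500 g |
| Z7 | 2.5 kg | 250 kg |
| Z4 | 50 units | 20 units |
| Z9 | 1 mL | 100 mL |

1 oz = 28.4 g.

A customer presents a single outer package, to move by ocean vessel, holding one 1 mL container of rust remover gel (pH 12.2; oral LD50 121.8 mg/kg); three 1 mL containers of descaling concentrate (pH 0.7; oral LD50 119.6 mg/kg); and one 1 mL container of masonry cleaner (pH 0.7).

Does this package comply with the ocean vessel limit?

No

The rust remover gel has pH 12.2, which is ≥ 12, so it is Group Z9 (Corrosive).
Descaling concentrate: pH 0.7 ≤ 1.5 → Group Z9 (Corrosive).
With pH 0.7 (≤ 1.5), the masonry cleaner falls in Group Z9.
Group Z9 net quantity: 1 mL + (three 1 mL containers = 3 mL) + 1 mL = 5 mL.
That exceeds the Group Z9 ocean vessel limit of 1 mL.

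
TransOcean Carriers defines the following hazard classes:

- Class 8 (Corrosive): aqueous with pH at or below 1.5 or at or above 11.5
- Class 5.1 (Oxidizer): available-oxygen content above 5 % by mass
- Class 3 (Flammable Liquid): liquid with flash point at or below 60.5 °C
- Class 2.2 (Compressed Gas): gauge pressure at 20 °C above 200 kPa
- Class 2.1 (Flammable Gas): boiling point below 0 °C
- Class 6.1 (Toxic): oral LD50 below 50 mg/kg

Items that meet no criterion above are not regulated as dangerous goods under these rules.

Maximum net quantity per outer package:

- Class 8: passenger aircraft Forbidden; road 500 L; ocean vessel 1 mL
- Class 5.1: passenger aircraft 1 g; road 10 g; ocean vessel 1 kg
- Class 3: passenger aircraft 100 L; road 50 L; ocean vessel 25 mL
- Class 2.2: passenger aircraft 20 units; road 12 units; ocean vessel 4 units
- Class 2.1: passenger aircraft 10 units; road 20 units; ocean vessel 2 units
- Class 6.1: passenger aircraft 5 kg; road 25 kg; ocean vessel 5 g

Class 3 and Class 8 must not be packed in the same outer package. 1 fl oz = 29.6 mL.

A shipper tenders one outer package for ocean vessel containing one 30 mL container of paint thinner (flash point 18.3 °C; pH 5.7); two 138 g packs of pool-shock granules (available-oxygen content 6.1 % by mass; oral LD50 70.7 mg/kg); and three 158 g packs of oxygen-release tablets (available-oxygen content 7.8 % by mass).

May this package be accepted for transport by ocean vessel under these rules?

No

The paint thinner has flash point 18.3 °C, which is ≤ 60.5 °C, so it is Class 3 (Flammable Liquid).
Available-oxygen content 6.1 % by mass meets the Class 5.1 criterion (Oxidizer), so the pool-shock granules are Class 5.1.
The oxygen-release tablets have available-oxygen content 7.8 % by mass, which is > 5 % by mass, so they are Class 5.1 (Oxidizer).
Class 5.1 net quantity: (two 138 g packs = 276 g) + (three 158 g packs = 474 g) = 750 g.
That is within the Class 5.1 ocean vessel limit of 1 kg.
Class 3 quantity: 30 mL.
That exceeds the Class 3 ocean vessel limit of 25 mL.
The segregation rule (Class 3 with Class 8) does not apply to Class 5.1 with Class 3.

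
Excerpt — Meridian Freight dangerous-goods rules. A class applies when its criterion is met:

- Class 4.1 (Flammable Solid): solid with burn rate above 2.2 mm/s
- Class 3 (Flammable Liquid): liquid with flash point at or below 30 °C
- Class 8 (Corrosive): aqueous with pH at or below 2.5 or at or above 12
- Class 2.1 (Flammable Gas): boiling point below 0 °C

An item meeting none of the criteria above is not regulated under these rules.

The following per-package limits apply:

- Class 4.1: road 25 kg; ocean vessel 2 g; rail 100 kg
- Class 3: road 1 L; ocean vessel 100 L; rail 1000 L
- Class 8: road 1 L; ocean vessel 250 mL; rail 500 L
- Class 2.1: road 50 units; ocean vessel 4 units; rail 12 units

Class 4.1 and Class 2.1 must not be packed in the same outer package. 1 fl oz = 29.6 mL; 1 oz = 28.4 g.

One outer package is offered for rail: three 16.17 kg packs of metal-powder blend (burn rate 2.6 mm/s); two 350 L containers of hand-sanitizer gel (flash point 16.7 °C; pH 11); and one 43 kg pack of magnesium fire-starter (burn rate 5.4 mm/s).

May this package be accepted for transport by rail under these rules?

Yes

Metal-powder blend: burn rate 2.6 mm/s > 2.2 mm/s → Class 4.1 (Flammable Solid).
Flash point 16.7 °C meets the Class 3 criterion (Flammable Liquid), so the hand-sanitizer gel is Class 3.
Magnesium fire-starter: burn rate 5.4 mm/s > 2.2 mm/s → Class 4.1 (Flammable Solid).
Total Class 4.1: (three 16.17 kg packs = 48.51 kg) + 43 kg = 91.51 kg.
91.51 kg is within the rail limit of 100 kg for Class 4.1.
Class 3 quantity: two 350 L containers = 700 L.
700 L is within the rail limit of 1000 L for Class 3.
The segregation rule (Class 4.1 with Class 2.1) does not apply to Class 4.1 with Class 3.
Every hazard class is within its rail limit and no segregation rule is violated.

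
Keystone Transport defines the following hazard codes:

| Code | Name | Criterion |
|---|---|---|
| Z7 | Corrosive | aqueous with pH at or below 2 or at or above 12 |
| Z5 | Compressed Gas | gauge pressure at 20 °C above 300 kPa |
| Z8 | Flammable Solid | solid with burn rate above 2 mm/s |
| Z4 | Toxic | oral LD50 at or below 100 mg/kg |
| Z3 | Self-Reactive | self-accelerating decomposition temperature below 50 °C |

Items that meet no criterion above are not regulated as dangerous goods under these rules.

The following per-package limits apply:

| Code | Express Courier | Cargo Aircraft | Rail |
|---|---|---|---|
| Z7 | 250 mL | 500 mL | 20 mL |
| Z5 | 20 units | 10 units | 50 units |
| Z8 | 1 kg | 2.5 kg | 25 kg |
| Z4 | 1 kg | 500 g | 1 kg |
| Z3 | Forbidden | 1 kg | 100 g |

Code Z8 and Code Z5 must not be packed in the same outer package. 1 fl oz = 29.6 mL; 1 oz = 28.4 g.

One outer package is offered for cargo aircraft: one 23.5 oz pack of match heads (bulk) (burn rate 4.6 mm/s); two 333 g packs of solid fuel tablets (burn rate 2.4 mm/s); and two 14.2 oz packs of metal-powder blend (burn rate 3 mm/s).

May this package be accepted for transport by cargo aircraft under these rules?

The match heads (bulk) have burn rate 4.6 mm/s, which is > 2 mm/s, so they are Code Z8 (Flammable Solid).
With burn rate 2.4 mm/s (> 2 mm/s), the solid fuel tablets fall in Code Z8.
Metal-powder blend: burn rate 3 mm/s > 2 mm/s → Code Z8 (Flammable Solid).
Code Z8 net quantity: (one 23.5 oz pack = 667.4 g) + (two 333 g packs = 666 g) + (two 14.2 oz packs = 806.56 g) = 2139.96 g.
2139.96 g is within the cargo aircraft limit of 2.5 kg for Code Z8.

Yes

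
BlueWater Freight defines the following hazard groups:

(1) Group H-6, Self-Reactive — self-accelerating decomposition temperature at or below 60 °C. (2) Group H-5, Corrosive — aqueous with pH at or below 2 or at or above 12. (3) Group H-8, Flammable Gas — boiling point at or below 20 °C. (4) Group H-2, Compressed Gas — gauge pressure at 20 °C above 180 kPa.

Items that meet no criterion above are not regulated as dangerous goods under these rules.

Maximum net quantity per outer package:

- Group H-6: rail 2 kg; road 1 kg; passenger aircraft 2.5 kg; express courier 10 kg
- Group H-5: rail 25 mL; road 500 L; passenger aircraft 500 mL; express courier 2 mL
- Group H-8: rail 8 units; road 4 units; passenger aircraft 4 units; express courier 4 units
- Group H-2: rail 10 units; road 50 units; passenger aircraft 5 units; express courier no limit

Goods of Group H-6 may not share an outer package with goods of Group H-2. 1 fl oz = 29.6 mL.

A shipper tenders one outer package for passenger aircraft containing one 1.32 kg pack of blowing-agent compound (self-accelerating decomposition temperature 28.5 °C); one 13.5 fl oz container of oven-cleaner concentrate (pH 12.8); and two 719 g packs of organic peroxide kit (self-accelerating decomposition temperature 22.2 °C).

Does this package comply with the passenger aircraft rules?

No

The blowing-agent compound has self-accelerating decomposition temperature 28.5 °C, which is ≤ 60 °C, so it is Group H-6 (Self-Reactive).
The oven-cleaner concentrate has pH 12.8, which is ≥ 12, so it is Group H-5 (Corrosive).
With self-accelerating decomposition temperature 22.2 °C (≤ 60 °C), the organic peroxide kit falls in Group H-6.
Group H-6 net quantity: 1.32 kg + (two 719 g packs = 1.438 kg) = 2.758 kg.
That exceeds the Group H-6 passenger aircraft limit of 2.5 kg.
Group H-5 quantity: one 13.5 fl oz container = 399.6 mL.
399.6 mL is within the passenger aircraft limit of 500 mL for Group H-5.
The segregation rule (Group H-6 with Group H-2) does not apply to Group H-6 with Group H-5.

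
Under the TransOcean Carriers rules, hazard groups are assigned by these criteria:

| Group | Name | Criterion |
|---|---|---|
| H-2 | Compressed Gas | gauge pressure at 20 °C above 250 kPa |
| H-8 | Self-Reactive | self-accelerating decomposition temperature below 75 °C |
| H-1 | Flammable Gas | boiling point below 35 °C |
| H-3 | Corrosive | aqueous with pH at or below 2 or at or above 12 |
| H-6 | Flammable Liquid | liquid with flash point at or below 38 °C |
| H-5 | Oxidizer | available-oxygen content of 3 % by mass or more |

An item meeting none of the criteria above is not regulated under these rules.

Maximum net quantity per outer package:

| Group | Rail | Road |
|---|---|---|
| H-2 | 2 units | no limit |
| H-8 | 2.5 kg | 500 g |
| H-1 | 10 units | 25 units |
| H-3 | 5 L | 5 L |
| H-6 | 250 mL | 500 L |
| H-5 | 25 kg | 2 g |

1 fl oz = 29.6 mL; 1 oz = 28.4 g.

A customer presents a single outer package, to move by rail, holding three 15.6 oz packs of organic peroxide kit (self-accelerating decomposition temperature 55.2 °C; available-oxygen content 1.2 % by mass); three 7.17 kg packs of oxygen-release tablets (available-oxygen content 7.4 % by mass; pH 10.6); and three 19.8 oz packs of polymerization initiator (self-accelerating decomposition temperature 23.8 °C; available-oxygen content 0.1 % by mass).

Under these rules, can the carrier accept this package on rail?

Organic peroxide kit: self-accelerating decomposition temperature 55.2 °C < 75 °C → Group H-8 (Self-Reactive).
The oxygen-release tablets have available-oxygen content 7.4 % by mass, which is ≥ 3 % by mass, so they are Group H-5 (Oxidizer).
Polymerization initiator: self-accelerating decomposition temperature 23.8 °C < 75 °C → Group H-8 (Self-Reactive).
Group H-8 net quantity: (three 15.6 oz packs = 1329.12 g) + (three 19.8 oz packs = 1686.96 g) = 3016.08 g.
3016.08 g > 2.5 kg (rail limit, Group H-8) — over the limit.
Group H-5 quantity: three 7.17 kg packs = 21.51 kg.
21.51 kg ≤ 25 kg (rail limit, Group H-5) — within limit.

No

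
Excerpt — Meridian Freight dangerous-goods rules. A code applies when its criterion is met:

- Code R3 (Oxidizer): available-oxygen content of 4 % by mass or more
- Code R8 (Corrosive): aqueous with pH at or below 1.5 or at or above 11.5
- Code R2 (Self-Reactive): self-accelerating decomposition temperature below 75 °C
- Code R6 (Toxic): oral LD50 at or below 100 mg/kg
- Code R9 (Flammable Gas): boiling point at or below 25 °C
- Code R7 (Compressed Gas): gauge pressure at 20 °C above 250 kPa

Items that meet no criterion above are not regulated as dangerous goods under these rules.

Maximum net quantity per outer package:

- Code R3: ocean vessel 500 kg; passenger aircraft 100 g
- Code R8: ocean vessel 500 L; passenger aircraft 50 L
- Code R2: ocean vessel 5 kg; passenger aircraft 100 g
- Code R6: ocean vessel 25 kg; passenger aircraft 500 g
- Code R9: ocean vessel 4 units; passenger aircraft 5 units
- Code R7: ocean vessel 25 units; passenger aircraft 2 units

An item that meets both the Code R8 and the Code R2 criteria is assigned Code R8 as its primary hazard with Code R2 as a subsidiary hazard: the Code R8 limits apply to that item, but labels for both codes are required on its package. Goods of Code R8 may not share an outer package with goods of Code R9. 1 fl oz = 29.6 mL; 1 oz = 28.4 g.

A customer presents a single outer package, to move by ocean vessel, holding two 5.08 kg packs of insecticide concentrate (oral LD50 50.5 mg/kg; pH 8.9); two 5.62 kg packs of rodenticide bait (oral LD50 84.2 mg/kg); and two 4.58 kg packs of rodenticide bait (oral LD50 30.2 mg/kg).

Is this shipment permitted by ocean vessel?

Oral LD50 50.5 mg/kg meets the Code R6 criterion (Toxic), so the insecticide concentrate is Code R6.
With oral LD50 84.2 mg/kg (≤ 100 mg/kg), the rodenticide bait falls in Code R6.
Oral LD50 30.2 mg/kg meets the Code R6 criterion (Toxic), so the rodenticide bait is Code R6.
Code R6 net quantity: (two 5.08 kg packs = 10.16 kg) + (two 5.62 kg packs = 11.24 kg) + (two 4.58 kg packs = 9.16 kg) = 30.56 kg.
30.56 kg > 25 kg (ocean vessel limit, Code R6) — over the limit.

No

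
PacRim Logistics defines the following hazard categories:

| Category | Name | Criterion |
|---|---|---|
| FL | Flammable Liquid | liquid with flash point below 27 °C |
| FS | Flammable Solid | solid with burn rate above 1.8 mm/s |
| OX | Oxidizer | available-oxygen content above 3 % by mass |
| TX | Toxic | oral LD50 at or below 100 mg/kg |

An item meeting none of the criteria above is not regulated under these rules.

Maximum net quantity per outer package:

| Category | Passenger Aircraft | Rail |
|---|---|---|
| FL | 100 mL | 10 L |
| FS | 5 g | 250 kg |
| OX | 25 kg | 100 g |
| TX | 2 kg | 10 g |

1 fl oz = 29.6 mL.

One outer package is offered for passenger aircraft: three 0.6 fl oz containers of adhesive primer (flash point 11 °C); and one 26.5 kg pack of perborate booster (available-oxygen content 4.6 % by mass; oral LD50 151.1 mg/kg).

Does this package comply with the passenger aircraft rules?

The adhesive primer has flash point 11 °C, which is < 27 °C, so it is Category FL (Flammable Liquid).
The perborate booster has available-oxygen content 4.6 % by mass, which is > 3 % by mass, so it is Category OX (Oxidizer).
Category FL quantity: three 0.6 fl oz containers = 53.28 mL.
53.28 mL ≤ 100 mL (passenger aircraft limit, Category FL) — within limit.
Category OX quantity: 26.5 kg.
26.5 kg exceeds the passenger aircraft limit of 25 kg for Category OX.

No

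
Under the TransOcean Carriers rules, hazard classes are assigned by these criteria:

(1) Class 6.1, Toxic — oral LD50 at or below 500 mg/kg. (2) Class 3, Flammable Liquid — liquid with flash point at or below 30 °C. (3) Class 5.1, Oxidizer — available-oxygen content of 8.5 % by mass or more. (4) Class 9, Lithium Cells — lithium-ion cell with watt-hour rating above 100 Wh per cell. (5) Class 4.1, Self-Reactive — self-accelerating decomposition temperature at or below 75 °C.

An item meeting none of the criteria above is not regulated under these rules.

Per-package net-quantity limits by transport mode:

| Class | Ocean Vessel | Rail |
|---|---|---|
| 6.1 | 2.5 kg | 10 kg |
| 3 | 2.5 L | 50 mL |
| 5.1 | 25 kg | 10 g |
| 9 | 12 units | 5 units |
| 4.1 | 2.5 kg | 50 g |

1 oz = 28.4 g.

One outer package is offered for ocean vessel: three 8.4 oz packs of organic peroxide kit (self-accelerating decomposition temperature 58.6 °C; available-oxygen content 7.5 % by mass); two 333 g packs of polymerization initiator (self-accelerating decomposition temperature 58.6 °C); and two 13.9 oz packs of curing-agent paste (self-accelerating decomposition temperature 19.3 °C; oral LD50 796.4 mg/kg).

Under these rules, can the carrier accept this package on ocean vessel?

Yes

With self-accelerating decomposition temperature 58.6 °C (≤ 75 °C), the organic peroxide kit falls in Class 4.1.
Self-accelerating decomposition temperature 58.6 °C meets the Class 4.1 criterion (Self-Reactive), so the polymerization initiator is Class 4.1.
The curing-agent paste has self-accelerating decomposition temperature 19.3 °C, which is ≤ 75 °C, so it is Class 4.1 (Self-Reactive).
Class 4.1 net quantity: (three 8.4 oz packs = 715.68 g) + (two 333 g packs = 666 g) + (two 13.9 oz packs = 789.52 g) = 2171.2 g.
2171.2 g ≤ 2.5 kg (ocean vessel limit, Class 4.1) — within limit.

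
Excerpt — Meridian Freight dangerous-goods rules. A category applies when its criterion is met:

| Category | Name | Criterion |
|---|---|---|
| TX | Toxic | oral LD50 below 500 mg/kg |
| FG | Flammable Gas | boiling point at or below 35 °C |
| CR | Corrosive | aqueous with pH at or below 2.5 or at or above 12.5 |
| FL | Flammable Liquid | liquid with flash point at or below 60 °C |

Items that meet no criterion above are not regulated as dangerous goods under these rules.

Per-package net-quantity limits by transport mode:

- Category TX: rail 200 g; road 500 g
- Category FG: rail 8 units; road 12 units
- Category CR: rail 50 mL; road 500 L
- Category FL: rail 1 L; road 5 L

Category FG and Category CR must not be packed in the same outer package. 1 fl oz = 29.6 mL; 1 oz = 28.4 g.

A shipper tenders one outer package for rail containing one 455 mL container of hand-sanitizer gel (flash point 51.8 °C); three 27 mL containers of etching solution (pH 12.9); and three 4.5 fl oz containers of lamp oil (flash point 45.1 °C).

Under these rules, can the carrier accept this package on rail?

Hand-sanitizer gel: flash point 51.8 °C ≤ 60 °C → Category FL (Flammable Liquid).
The etching solution has pH 12.9, which is ≥ 12.5, so it is Category CR (Corrosive).
Lamp oil: flash point 45.1 °C ≤ 60 °C → Category FL (Flammable Liquid).
Category FL net quantity: 455 mL + (three 4.5 fl oz containers = 399.6 mL) = 854.6 mL.
That is within the Category FL rail limit of 1 L.
Category CR quantity: three 27 mL containers = 81 mL.
That exceeds the Category CR rail limit of 50 mL.
The segregation rule (Category FG with Category CR) does not apply to Category FL with Category CR.

No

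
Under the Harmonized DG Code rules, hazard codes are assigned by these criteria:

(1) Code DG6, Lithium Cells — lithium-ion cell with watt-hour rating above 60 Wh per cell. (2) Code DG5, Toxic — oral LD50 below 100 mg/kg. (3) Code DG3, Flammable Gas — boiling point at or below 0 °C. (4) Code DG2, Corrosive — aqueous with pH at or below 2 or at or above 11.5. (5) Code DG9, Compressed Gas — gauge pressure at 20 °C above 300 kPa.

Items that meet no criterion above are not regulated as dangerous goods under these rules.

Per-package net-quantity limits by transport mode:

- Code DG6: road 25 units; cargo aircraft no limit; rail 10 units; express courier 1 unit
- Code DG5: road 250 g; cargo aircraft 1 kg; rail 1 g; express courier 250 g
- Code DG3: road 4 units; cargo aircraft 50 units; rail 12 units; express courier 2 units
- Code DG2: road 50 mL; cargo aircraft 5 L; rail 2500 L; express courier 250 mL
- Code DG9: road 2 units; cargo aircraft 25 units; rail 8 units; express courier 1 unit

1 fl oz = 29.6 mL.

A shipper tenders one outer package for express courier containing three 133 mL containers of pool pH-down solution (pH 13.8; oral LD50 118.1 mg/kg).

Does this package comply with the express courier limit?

With pH 13.8 (≥ 11.5), the pool pH-down solution falls in Code DG2.
Code DG2 quantity: three 133 mL containers = 399 mL.
That exceeds the Code DG2 express courier limit of 250 mL.

No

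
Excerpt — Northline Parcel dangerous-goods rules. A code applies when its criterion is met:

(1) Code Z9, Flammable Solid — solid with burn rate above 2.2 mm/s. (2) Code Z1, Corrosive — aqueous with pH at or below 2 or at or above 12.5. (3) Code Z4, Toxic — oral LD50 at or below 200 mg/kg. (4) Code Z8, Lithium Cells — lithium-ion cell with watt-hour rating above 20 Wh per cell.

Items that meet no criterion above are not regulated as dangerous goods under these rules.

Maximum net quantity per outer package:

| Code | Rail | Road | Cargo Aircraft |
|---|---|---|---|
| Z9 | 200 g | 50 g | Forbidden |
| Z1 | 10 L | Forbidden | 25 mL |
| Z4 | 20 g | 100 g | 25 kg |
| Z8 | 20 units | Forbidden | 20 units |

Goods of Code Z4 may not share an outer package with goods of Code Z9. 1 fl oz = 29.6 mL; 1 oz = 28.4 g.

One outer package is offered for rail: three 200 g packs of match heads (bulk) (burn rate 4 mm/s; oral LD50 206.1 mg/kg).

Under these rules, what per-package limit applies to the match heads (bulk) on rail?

200 g

Match heads (bulk): burn rate 4 mm/s > 2.2 mm/s → Code Z9 (Flammable Solid).
The rail limit for Code Z9 is 200 g.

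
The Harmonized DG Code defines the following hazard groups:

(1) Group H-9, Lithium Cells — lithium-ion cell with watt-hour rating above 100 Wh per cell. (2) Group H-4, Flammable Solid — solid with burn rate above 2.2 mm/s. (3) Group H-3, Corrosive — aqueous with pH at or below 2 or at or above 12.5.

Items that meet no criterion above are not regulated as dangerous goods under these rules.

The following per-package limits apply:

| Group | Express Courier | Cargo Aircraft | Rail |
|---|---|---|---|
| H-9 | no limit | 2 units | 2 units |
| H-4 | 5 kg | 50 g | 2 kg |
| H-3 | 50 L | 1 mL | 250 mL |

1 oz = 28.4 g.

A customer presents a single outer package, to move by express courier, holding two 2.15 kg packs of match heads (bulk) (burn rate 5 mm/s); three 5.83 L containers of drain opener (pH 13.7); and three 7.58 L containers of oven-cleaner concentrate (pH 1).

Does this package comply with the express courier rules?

Match heads (bulk): burn rate 5 mm/s > 2.2 mm/s → Group H-4 (Flammable Solid).
The drain opener has pH 13.7, which is ≥ 12.5, so it is Group H-3 (Corrosive).
pH 1 meets the Group H-3 criterion (Corrosive), so the oven-cleaner concentrate is Group H-3.
Group H-3 net quantity: (three 5.83 L containers = 17.49 L) + (three 7.58 L containers = 22.74 L) = 40.23 L.
40.23 L ≤ 50 L (express courier limit, Group H-3) — within limit.
Group H-4 quantity: two 2.15 kg packs = 4.3 kg.
4.3 kg is within the express courier limit of 5 kg for Group H-4.
Every hazard group is within its express courier limit and no segregation rule is violated.

Yes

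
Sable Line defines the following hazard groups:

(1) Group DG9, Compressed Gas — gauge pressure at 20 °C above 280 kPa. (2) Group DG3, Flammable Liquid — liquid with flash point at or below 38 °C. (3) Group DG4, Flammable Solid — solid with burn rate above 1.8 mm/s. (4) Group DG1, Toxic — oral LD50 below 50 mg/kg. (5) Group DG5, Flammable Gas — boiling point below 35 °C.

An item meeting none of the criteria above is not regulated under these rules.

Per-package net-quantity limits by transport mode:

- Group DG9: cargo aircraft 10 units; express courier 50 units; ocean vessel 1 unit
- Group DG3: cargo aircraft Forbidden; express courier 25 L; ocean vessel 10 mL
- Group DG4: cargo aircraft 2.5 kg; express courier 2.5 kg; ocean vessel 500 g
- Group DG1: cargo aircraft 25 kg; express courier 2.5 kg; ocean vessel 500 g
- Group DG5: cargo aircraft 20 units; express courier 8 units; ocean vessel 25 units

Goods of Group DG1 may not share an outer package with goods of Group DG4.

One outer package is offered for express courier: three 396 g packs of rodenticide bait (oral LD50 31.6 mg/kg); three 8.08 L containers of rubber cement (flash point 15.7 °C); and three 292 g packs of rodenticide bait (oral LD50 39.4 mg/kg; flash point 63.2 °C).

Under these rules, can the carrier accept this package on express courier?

Yes

With oral LD50 31.6 mg/kg (< 50 mg/kg), the rodenticide bait falls in Group DG1.
Flash point 15.7 °C meets the Group DG3 criterion (Flammable Liquid), so the rubber cement is Group DG3.
The rodenticide bait has oral LD50 39.4 mg/kg, which is < 50 mg/kg, so it is Group DG1 (Toxic).
Group DG1 net quantity: (three 396 g packs = 1.188 kg) + (three 292 g packs = 876 g) = 2.064 kg.
That is within the Group DG1 express courier limit of 2.5 kg.
Group DG3 quantity: three 8.08 L containers = 24.24 L.
24.24 L ≤ 25 L (express courier limit, Group DG3) — within limit.
The segregation rule (Group DG1 with Group DG4) does not apply to Group DG1 with Group DG3.
Every hazard group is within its express courier limit and no segregation rule is violated.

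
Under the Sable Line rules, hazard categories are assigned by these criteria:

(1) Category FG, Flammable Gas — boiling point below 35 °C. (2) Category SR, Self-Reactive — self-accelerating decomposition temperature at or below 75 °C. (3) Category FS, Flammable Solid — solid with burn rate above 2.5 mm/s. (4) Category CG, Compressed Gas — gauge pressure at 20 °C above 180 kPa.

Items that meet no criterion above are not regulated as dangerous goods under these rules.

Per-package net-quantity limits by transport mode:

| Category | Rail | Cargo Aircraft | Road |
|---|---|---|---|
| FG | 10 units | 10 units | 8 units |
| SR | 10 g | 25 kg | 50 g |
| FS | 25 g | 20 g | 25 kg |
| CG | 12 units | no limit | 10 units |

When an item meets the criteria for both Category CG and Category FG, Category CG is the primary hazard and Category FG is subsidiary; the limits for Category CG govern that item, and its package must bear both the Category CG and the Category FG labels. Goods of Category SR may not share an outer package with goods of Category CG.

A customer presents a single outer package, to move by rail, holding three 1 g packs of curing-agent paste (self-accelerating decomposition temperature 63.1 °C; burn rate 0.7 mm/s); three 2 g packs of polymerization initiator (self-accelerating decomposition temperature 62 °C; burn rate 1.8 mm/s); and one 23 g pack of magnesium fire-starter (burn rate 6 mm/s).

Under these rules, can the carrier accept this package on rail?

Yes

Self-accelerating decomposition temperature 63.1 °C meets the Category SR criterion (Self-Reactive), so the curing-agent paste is Category SR.
With self-accelerating decomposition temperature 62 °C (≤ 75 °C), the polymerization initiator falls in Category SR.
The magnesium fire-starter has burn rate 6 mm/s, which is > 2.5 mm/s, so it is Category FS (Flammable Solid).
Category SR net quantity: (three 1 g packs = 3 g) + (three 2 g packs = 6 g) = 9 g.
9 g is within the rail limit of 10 g for Category SR.
Category FS quantity: 23 g.
23 g is within the rail limit of 25 g for Category FS.
The segregation rule (Category SR with Category CG) does not apply to Category SR with Category FS.
Every hazard category is within its rail limit and no segregation rule is violated.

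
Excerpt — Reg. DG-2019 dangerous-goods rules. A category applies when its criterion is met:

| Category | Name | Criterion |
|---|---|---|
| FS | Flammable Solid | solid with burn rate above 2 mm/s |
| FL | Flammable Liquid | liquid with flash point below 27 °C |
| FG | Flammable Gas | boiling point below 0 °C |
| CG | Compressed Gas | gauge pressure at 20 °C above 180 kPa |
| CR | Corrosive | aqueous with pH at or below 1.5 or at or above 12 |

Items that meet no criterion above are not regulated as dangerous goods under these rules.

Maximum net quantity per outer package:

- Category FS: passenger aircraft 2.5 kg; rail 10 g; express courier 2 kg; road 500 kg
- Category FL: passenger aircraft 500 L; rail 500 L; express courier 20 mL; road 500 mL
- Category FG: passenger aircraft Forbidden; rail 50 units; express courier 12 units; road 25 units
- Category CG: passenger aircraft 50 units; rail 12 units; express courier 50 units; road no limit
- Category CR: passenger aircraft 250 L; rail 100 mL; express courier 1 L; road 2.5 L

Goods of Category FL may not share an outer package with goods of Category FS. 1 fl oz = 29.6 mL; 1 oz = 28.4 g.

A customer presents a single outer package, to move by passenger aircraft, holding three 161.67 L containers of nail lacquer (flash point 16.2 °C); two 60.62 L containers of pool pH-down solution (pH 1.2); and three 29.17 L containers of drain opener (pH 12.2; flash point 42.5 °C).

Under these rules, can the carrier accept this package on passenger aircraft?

Yes

The nail lacquer has flash point 16.2 °C, which is < 27 °C, so it is Category FL (Flammable Liquid).
With pH 1.2 (≤ 1.5), the pool pH-down solution falls in Category CR.
Drain opener: pH 12.2 ≥ 12 → Category CR (Corrosive).
Category FL quantity: three 161.67 L containers = 485.01 L.
485.01 L ≤ 500 L (passenger aircraft limit, Category FL) — within limit.
Category CR net quantity: (two 60.62 L containers = 121.24 L) + (three 29.17 L containers = 87.51 L) = 208.75 L.
208.75 L is within the passenger aircraft limit of 250 L for Category CR.
The segregation rule (Category FL with Category FS) does not apply to Category FL with Category CR.
Every hazard category is within its passenger aircraft limit and no segregation rule is violated.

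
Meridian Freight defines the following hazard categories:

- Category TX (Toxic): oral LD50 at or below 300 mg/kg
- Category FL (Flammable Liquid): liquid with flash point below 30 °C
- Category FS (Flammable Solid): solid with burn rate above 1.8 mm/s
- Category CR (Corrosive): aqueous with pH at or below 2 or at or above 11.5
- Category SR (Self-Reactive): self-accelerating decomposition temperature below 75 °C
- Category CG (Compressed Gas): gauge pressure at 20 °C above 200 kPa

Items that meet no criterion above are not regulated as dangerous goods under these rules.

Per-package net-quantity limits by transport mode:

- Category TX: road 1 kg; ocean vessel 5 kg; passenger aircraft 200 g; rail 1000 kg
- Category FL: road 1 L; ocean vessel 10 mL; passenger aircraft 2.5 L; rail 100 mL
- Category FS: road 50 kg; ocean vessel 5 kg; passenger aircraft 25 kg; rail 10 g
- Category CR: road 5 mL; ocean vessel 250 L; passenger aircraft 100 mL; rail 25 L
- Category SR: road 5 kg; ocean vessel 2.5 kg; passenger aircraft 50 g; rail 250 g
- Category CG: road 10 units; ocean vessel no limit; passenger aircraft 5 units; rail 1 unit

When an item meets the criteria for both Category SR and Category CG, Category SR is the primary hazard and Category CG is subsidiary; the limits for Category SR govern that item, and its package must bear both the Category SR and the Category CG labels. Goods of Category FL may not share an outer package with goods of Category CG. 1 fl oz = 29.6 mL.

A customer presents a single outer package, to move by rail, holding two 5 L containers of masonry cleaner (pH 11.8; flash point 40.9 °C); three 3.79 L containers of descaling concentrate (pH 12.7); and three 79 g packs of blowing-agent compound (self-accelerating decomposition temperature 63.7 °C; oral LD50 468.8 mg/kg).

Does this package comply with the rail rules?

The masonry cleaner has pH 11.8, which is ≥ 11.5, so it is Category CR (Corrosive).
The descaling concentrate has pH 12.7, which is ≥ 11.5, so it is Category CR (Corrosive).
Blowing-agent compound: self-accelerating decomposition temperature 63.7 °C < 75 °C → Category SR (Self-Reactive).
Total Category CR: (two 5 L containers = 10 L) + (three 3.79 L containers = 11.37 L) = 21.37 L.
21.37 L is within the rail limit of 25 L for Category CR.
Category SR quantity: three 79 g packs = 237 g.
237 g is within the rail limit of 250 g for Category SR.
The segregation rule (Category FL with Category CG) does not apply to Category CR with Category SR.
Every hazard category is within its rail limit and no segregation rule is violated.

Yes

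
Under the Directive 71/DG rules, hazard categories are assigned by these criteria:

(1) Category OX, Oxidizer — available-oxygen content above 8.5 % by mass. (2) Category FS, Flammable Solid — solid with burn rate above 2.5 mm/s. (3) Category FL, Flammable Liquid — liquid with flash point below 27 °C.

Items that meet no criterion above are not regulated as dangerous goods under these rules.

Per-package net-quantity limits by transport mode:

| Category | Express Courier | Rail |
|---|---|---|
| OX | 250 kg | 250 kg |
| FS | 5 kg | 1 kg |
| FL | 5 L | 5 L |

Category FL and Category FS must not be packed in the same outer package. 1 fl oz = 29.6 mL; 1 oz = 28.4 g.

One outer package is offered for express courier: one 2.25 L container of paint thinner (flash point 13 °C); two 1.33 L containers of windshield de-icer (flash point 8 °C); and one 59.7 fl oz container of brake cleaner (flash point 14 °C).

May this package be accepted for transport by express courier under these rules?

No

The paint thinner has flash point 13 °C, which is < 27 °C, so it is Category FL (Flammable Liquid).
Flash point 8 °C meets the Category FL criterion (Flammable Liquid), so the windshield de-icer is Category FL.
Brake cleaner: flash point 14 °C < 27 °C → Category FL (Flammable Liquid).
Total Category FL: 2.25 L + (two 1.33 L containers = 2.66 L) + (one 59.7 fl oz container = 1767.12 mL) = 6677.12 mL.
6677.12 mL exceeds the express courier limit of 5 L for Category FL.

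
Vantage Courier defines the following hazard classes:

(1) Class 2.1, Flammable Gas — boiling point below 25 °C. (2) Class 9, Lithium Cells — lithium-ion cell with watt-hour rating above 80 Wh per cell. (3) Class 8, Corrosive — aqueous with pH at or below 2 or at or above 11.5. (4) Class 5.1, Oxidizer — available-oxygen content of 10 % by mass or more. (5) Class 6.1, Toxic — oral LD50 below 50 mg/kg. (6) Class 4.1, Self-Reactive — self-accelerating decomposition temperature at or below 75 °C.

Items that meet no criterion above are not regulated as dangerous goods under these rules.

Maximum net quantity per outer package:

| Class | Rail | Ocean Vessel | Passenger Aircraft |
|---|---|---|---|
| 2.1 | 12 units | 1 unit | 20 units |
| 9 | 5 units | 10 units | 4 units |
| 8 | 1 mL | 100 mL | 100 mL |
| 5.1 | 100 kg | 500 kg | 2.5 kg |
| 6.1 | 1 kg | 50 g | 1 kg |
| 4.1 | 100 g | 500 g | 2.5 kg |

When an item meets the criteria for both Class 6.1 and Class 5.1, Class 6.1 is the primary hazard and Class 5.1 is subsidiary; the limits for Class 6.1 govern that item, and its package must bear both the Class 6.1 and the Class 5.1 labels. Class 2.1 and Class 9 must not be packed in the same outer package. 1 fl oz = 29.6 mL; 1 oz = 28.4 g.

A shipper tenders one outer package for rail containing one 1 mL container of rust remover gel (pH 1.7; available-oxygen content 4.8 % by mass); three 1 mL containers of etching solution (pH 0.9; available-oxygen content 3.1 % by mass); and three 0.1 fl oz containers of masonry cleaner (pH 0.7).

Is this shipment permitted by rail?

No

Rust remover gel: pH 1.7 ≤ 2 → Class 8 (Corrosive).
pH 0.9 meets the Class 8 criterion (Corrosive), so the etching solution is Class 8.
With pH 0.7 (≤ 2), the masonry cleaner falls in Class 8.
Class 8 net quantity: 1 mL + (three 1 mL containers = 3 mL) + (three 0.1 fl oz containers = 8.88 mL) = 12.88 mL.
That exceeds the Class 8 rail limit of 1 mL.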